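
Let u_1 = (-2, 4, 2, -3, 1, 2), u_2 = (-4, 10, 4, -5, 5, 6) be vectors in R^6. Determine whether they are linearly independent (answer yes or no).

yes

Form the matrix with these vectors as rows and row reduce.
R2 ← R2 − (2)·R1: [0, 2, 0, 1, 3, 2]
2 nonzero rows, so the 2 vectors span a space of dimension 2.
Since 2 = 2, the vectors are linearly independent.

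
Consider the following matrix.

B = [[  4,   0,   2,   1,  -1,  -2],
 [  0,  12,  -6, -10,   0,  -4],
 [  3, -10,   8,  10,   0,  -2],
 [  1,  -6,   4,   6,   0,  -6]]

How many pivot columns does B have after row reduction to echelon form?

Row reduce to echelon form.
R3 ← R3 − (3/4)·R1: [0, -10, 13/2, 37/4, 3/4, -1/2]
R4 ← R4 − (1/4)·R1: [0, -6, 7/2, 23/4, 1/4, -11/2]
R3 ← R3 + (5/6)·R2: [0, 0, 3/2, 11/12, 3/4, -23/6]
R4 ← R4 + (1/2)·R2: [0, 0, 1/2, 3/4, 1/4, -15/2]
R4 ← R4 − (1/3)·R3: [0, 0, 0, 4/9, 0, -56/9]
Echelon form has 4 nonzero rows, so rank(B) = 4.
Each nonzero row contributes one pivot column: 4 pivot columns.

4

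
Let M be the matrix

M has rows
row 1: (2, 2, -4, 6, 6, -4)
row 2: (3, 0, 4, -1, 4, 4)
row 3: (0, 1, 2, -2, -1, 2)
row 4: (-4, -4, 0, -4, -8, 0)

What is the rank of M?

Row reduce to echelon form.
R2 ← R2 − (3/2)·R1: [0, -3, 10, -10, -5, 10]
R4 ← R4 + (2)·R1: [0, 0, -8, 8, 4, -8]
R3 ← R3 + (1/3)·R2: [0, 0, 16/3, -16/3, -8/3, 16/3]
R4 ← R4 + (3/2)·R3: [0, 0, 0, 0, 0, 0]
Echelon form has 3 nonzero rows, so rank(M) = 3.

3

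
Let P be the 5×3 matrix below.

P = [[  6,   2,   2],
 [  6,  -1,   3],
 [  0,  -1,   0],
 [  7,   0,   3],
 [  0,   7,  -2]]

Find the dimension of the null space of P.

0

Row reduce to echelon form.
R2 ← R2 − R1: [0, -3, 1]
R4 ← R4 − (7/6)·R1: [0, -7/3, 2/3]
R3 ← R3 − (1/3)·R2: [0, 0, -1/3]
R4 ← R4 − (7/9)·R2: [0, 0, -1/9]
R5 ← R5 + (7/3)·R2: [0, 0, 1/3]
R4 ← R4 − (1/3)·R3: [0, 0, 0]
R5 ← R5 + R3: [0, 0, 0]
3 nonzero rows, so rank(P) = 3.
P has 3 columns; by rank–nullity, nullity = 3 − 3 = 0.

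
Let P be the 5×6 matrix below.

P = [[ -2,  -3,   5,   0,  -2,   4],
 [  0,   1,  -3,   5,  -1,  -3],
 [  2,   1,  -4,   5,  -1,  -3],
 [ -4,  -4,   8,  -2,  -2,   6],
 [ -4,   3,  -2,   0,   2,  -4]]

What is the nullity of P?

Row reduce to echelon form.
R3 ← R3 + R1: [0, -2, 1, 5, -3, 1]
R4 ← R4 − (2)·R1: [0, 2, -2, -2, 2, -2]
R5 ← R5 − (2)·R1: [0, 9, -12, 0, 6, -12]
R3 ← R3 + (2)·R2: [0, 0, -5, 15, -5, -5]
R4 ← R4 − (2)·R2: [0, 0, 4, -12, 4, 4]
R5 ← R5 − (9)·R2: [0, 0, 15, -45, 15, 15]
R4 ← R4 + (4/5)·R3: [0, 0, 0, 0, 0, 0]
R5 ← R5 + (3)·R3: [0, 0, 0, 0, 0, 0]
3 nonzero rows, so rank(P) = 3.
P has 6 columns; by rank–nullity, nullity = 6 − 3 = 3.

3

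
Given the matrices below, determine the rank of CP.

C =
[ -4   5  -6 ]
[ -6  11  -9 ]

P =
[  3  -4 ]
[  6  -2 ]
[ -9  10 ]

First compute CP:
[[ 72, -54],
 [129, -88]]
Now row reduce the product.
R2 ← R2 − (43/24)·R1: [0, 35/4]
2 nonzero rows, so rank(CP) = 2.

2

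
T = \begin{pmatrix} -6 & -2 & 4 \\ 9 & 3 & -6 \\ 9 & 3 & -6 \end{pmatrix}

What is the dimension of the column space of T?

Row reduce to echelon form.
R2 ← R2 + (3/2)·R1: [0, 0, 0]
R3 ← R3 + (3/2)·R1: [0, 0, 0]
Echelon form has 1 nonzero row, so rank(T) = 1.
The column space has dimension equal to the rank: 1.

1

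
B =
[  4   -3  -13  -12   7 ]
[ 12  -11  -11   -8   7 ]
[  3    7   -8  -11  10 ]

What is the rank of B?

Row reduce to echelon form.
R2 ← R2 − (3)·R1: [0, -2, 28, 28, -14]
R3 ← R3 − (3/4)·R1: [0, 37/4, 7/4, -2, 19/4]
R3 ← R3 + (37/8)·R2: [0, 0, 525/4, 255/2, -60]
Echelon form has 3 nonzero rows, so rank(B) = 3.

3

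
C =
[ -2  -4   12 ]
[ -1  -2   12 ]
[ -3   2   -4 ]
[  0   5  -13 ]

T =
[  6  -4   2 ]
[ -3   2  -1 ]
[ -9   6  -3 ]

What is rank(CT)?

1

First compute CT:
[[-108,  72, -36],
 [-108,  72, -36],
 [ 12,  -8,   4],
 [102, -68,  34]]
Now row reduce the product.
R2 ← R2 − R1: [0, 0, 0]
R3 ← R3 + (1/9)·R1: [0, 0, 0]
R4 ← R4 + (17/18)·R1: [0, 0, 0]
1 nonzero row, so rank(CT) = 1.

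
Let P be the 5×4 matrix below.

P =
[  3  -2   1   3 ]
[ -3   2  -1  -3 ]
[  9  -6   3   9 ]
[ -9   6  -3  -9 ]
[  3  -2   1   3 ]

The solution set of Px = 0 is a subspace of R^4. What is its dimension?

Row reduce to echelon form.
R2 ← R2 + R1: [0, 0, 0, 0]
R3 ← R3 − (3)·R1: [0, 0, 0, 0]
R4 ← R4 + (3)·R1: [0, 0, 0, 0]
R5 ← R5 − R1: [0, 0, 0, 0]
1 nonzero row, so rank(P) = 1.
P has 4 columns; by rank–nullity, nullity = 4 − 1 = 3.

3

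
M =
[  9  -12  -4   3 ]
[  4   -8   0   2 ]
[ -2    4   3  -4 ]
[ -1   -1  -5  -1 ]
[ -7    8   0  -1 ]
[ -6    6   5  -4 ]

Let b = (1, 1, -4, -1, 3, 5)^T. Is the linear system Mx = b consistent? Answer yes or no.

no

Row reduce the augmented matrix [M | b].
R2 ← R2 − (4/9)·R1: [0, -8/3, 16/9, 2/3, 5/9]
R3 ← R3 + (2/9)·R1: [0, 4/3, 19/9, -10/3, -34/9]
R4 ← R4 + (1/9)·R1: [0, -7/3, -49/9, -2/3, -8/9]
R5 ← R5 + (7/9)·R1: [0, -4/3, -28/9, 4/3, 34/9]
R6 ← R6 + (2/3)·R1: [0, -2, 7/3, -2, 17/3]
R3 ← R3 + (1/2)·R2: [0, 0, 3, -3, -7/2]
R4 ← R4 − (7/8)·R2: [0, 0, -7, -5/4, -11/8]
R5 ← R5 − (1/2)·R2: [0, 0, -4, 1, 7/2]
R6 ← R6 − (3/4)·R2: [0, 0, 1, -5/2, 21/4]
R4 ← R4 + (7/3)·R3: [0, 0, 0, -33/4, -229/24]
R5 ← R5 + (4/3)·R3: [0, 0, 0, -3, -7/6]
R6 ← R6 − (1/3)·R3: [0, 0, 0, -3/2, 77/12]
R5 ← R5 − (4/11)·R4: [0, 0, 0, 0, 76/33]
R6 ← R6 − (2/11)·R4: [0, 0, 0, 0, 269/33]
R6 ← R6 − (269/76)·R5: [0, 0, 0, 0, 0]
The echelon form has 5 nonzero rows; the last pivot sits in the augmented column, so rank(M) = 4 but rank([M|b]) = 5.
Since the ranks differ, the system is inconsistent.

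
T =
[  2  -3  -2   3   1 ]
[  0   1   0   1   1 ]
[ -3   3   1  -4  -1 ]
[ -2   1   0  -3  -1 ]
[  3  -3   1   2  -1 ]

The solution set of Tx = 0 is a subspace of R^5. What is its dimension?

Row reduce to echelon form.
R3 ← R3 + (3/2)·R1: [0, -3/2, -2, 1/2, 1/2]
R4 ← R4 + R1: [0, -2, -2, 0, 0]
R5 ← R5 − (3/2)·R1: [0, 3/2, 4, -5/2, -5/2]
R3 ← R3 + (3/2)·R2: [0, 0, -2, 2, 2]
R4 ← R4 + (2)·R2: [0, 0, -2, 2, 2]
R5 ← R5 − (3/2)·R2: [0, 0, 4, -4, -4]
R4 ← R4 − R3: [0, 0, 0, 0, 0]
R5 ← R5 + (2)·R3: [0, 0, 0, 0, 0]
3 nonzero rows, so rank(T) = 3.
T has 5 columns; by rank–nullity, nullity = 5 − 3 = 2.

2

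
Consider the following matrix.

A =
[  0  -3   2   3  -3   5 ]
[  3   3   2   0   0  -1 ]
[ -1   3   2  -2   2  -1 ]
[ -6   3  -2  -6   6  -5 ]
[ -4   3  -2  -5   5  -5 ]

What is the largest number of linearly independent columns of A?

3

Row reduce to echelon form.
Swap R1 ↔ R2
R3 ← R3 + (1/3)·R1: [0, 4, 8/3, -2, 2, -4/3]
R4 ← R4 + (2)·R1: [0, 9, 2, -6, 6, -7]
R5 ← R5 + (4/3)·R1: [0, 7, 2/3, -5, 5, -19/3]
R3 ← R3 + (4/3)·R2: [0, 0, 16/3, 2, -2, 16/3]
R4 ← R4 + (3)·R2: [0, 0, 8, 3, -3, 8]
R5 ← R5 + (7/3)·R2: [0, 0, 16/3, 2, -2, 16/3]
R4 ← R4 − (3/2)·R3: [0, 0, 0, 0, 0, 0]
R5 ← R5 − R3: [0, 0, 0, 0, 0, 0]
Echelon form has 3 nonzero rows, so rank(A) = 3.
The rank gives the maximum number of linearly independent columns: 3.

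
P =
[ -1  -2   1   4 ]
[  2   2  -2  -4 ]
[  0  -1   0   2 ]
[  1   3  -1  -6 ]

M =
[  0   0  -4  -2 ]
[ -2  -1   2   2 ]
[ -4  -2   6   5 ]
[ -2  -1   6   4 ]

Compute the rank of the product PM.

2

First compute PM:
[[ -8,  -4,  30,  19],
 [ 12,   6, -40, -26],
 [ -2,  -1,  10,   6],
 [ 10,   5, -40, -25]]
Now row reduce the product.
R2 ← R2 + (3/2)·R1: [0, 0, 5, 5/2]
R3 ← R3 − (1/4)·R1: [0, 0, 5/2, 5/4]
R4 ← R4 + (5/4)·R1: [0, 0, -5/2, -5/4]
R3 ← R3 − (1/2)·R2: [0, 0, 0, 0]
R4 ← R4 + (1/2)·R2: [0, 0, 0, 0]
2 nonzero rows, so rank(PM) = 2.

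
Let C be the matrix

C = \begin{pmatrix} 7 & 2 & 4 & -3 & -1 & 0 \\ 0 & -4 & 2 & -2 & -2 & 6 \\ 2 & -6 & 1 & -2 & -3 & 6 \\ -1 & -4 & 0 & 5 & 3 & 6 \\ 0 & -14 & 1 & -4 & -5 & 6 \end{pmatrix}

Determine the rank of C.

5

Row reduce to echelon form.
R3 ← R3 − (2/7)·R1: [0, -46/7, -1/7, -8/7, -19/7, 6]
R4 ← R4 + (1/7)·R1: [0, -26/7, 4/7, 32/7, 20/7, 6]
R3 ← R3 − (23/14)·R2: [0, 0, -24/7, 15/7, 4/7, -27/7]
R4 ← R4 − (13/14)·R2: [0, 0, -9/7, 45/7, 33/7, 3/7]
R5 ← R5 − (7/2)·R2: [0, 0, -6, 3, 2, -15]
R4 ← R4 − (3/8)·R3: [0, 0, 0, 45/8, 9/2, 15/8]
R5 ← R5 − (7/4)·R3: [0, 0, 0, -3/4, 1, -33/4]
R5 ← R5 + (2/15)·R4: [0, 0, 0, 0, 8/5, -8]
Echelon form has 5 nonzero rows, so rank(C) = 5.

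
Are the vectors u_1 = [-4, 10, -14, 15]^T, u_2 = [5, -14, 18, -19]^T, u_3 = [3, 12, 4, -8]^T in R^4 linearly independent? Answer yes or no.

Form the matrix with these vectors as rows and row reduce.
R2 ← R2 + (5/4)·R1: [0, -3/2, 1/2, -1/4]
R3 ← R3 + (3/4)·R1: [0, 39/2, -13/2, 13/4]
R3 ← R3 + (13)·R2: [0, 0, 0, 0]
2 nonzero rows, so the 3 vectors span a space of dimension 2.
Since 2 < 3, the vectors are linearly dependent.

no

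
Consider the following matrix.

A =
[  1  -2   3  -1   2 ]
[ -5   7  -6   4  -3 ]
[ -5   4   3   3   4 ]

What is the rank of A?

2

Row reduce to echelon form.
R2 ← R2 + (5)·R1: [0, -3, 9, -1, 7]
R3 ← R3 + (5)·R1: [0, -6, 18, -2, 14]
R3 ← R3 − (2)·R2: [0, 0, 0, 0, 0]
Echelon form has 2 nonzero rows, so rank(A) = 2.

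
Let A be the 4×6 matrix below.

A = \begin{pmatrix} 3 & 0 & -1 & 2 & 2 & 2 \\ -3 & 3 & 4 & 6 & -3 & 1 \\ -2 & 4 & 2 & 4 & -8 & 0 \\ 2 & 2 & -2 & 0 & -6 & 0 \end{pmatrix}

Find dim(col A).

Row reduce to echelon form.
R2 ← R2 + R1: [0, 3, 3, 8, -1, 3]
R3 ← R3 + (2/3)·R1: [0, 4, 4/3, 16/3, -20/3, 4/3]
R4 ← R4 − (2/3)·R1: [0, 2, -4/3, -4/3, -22/3, -4/3]
R3 ← R3 − (4/3)·R2: [0, 0, -8/3, -16/3, -16/3, -8/3]
R4 ← R4 − (2/3)·R2: [0, 0, -10/3, -20/3, -20/3, -10/3]
R4 ← R4 − (5/4)·R3: [0, 0, 0, 0, 0, 0]
Echelon form has 3 nonzero rows, so rank(A) = 3.
The column space has dimension equal to the rank: 3.

3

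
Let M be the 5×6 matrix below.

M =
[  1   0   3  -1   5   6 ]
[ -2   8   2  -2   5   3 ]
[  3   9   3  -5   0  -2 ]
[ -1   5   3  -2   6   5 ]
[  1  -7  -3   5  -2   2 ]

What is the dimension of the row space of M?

Row reduce to echelon form.
R2 ← R2 + (2)·R1: [0, 8, 8, -4, 15, 15]
R3 ← R3 − (3)·R1: [0, 9, -6, -2, -15, -20]
R4 ← R4 + R1: [0, 5, 6, -3, 11, 11]
R5 ← R5 − R1: [0, -7, -6, 6, -7, -4]
R3 ← R3 − (9/8)·R2: [0, 0, -15, 5/2, -255/8, -295/8]
R4 ← R4 − (5/8)·R2: [0, 0, 1, -1/2, 13/8, 13/8]
R5 ← R5 + (7/8)·R2: [0, 0, 1, 5/2, 49/8, 73/8]
R4 ← R4 + (1/15)·R3: [0, 0, 0, -1/3, -1/2, -5/6]
R5 ← R5 + (1/15)·R3: [0, 0, 0, 8/3, 4, 20/3]
R5 ← R5 + (8)·R4: [0, 0, 0, 0, 0, 0]
Echelon form has 4 nonzero rows, so rank(M) = 4.
The row space has dimension equal to the rank: 4.

4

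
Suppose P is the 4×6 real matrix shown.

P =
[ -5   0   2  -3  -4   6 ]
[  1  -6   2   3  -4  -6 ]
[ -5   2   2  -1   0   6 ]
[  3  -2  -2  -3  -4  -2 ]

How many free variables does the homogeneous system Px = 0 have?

3

Row reduce to echelon form.
R2 ← R2 + (1/5)·R1: [0, -6, 12/5, 12/5, -24/5, -24/5]
R3 ← R3 − R1: [0, 2, 0, 2, 4, 0]
R4 ← R4 + (3/5)·R1: [0, -2, -4/5, -24/5, -32/5, 8/5]
R3 ← R3 + (1/3)·R2: [0, 0, 4/5, 14/5, 12/5, -8/5]
R4 ← R4 − (1/3)·R2: [0, 0, -8/5, -28/5, -24/5, 16/5]
R4 ← R4 + (2)·R3: [0, 0, 0, 0, 0, 0]
3 nonzero rows, so rank(P) = 3.
P has 6 columns; by rank–nullity, nullity = 6 − 3 = 3.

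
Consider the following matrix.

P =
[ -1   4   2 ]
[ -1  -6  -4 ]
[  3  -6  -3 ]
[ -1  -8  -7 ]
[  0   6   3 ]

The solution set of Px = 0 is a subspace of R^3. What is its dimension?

0

Row reduce to echelon form.
R2 ← R2 − R1: [0, -10, -6]
R3 ← R3 + (3)·R1: [0, 6, 3]
R4 ← R4 − R1: [0, -12, -9]
R3 ← R3 + (3/5)·R2: [0, 0, -3/5]
R4 ← R4 − (6/5)·R2: [0, 0, -9/5]
R5 ← R5 + (3/5)·R2: [0, 0, -3/5]
R4 ← R4 − (3)·R3: [0, 0, 0]
R5 ← R5 − R3: [0, 0, 0]
3 nonzero rows, so rank(P) = 3.
P has 3 columns; by rank–nullity, nullity = 3 − 3 = 0.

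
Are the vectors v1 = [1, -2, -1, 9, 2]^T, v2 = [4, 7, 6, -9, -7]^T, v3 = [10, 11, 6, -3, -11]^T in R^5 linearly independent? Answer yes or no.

Form the matrix with these vectors as rows and row reduce.
R2 ← R2 − (4)·R1: [0, 15, 10, -45, -15]
R3 ← R3 − (10)·R1: [0, 31, 16, -93, -31]
R3 ← R3 − (31/15)·R2: [0, 0, -14/3, 0, 0]
3 nonzero rows, so the 3 vectors span a space of dimension 3.
Since 3 = 3, the vectors are linearly independent.

yes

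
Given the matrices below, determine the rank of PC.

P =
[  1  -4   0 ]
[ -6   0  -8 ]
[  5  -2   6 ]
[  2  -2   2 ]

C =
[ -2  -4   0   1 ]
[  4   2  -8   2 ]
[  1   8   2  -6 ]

2

First compute PC:
[[-18, -12,  32,  -7],
 [  4, -40, -16,  42],
 [-12,  24,  28, -35],
 [-10,   4,  20, -14]]
Now row reduce the product.
R2 ← R2 + (2/9)·R1: [0, -128/3, -80/9, 364/9]
R3 ← R3 − (2/3)·R1: [0, 32, 20/3, -91/3]
R4 ← R4 − (5/9)·R1: [0, 32/3, 20/9, -91/9]
R3 ← R3 + (3/4)·R2: [0, 0, 0, 0]
R4 ← R4 + (1/4)·R2: [0, 0, 0, 0]
2 nonzero rows, so rank(PC) = 2.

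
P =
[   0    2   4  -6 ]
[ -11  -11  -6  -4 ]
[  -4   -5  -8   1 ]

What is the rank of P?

3

Row reduce to echelon form.
Swap R1 ↔ R2
R3 ← R3 − (4/11)·R1: [0, -1, -64/11, 27/11]
R3 ← R3 + (1/2)·R2: [0, 0, -42/11, -6/11]
Echelon form has 3 nonzero rows, so rank(P) = 3.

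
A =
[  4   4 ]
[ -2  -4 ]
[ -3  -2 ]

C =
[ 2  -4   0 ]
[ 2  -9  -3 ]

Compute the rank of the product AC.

First compute AC:
[[ 16, -52, -12],
 [-12,  44,  12],
 [-10,  30,   6]]
Now row reduce the product.
R2 ← R2 + (3/4)·R1: [0, 5, 3]
R3 ← R3 + (5/8)·R1: [0, -5/2, -3/2]
R3 ← R3 + (1/2)·R2: [0, 0, 0]
2 nonzero rows, so rank(AC) = 2.

2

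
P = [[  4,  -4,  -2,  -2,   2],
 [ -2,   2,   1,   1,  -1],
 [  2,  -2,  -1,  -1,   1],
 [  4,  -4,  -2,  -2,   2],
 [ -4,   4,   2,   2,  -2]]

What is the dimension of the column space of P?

1

Row reduce to echelon form.
R2 ← R2 + (1/2)·R1: [0, 0, 0, 0, 0]
R3 ← R3 − (1/2)·R1: [0, 0, 0, 0, 0]
R4 ← R4 − R1: [0, 0, 0, 0, 0]
R5 ← R5 + R1: [0, 0, 0, 0, 0]
Echelon form has 1 nonzero row, so rank(P) = 1.
The column space has dimension equal to the rank: 1.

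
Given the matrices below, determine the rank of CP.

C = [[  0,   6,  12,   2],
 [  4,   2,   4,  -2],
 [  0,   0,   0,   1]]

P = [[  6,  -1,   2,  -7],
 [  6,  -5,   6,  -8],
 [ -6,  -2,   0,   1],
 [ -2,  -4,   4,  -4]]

3

First compute CP:
[[-40, -62,  44, -44],
 [ 16, -14,  12, -32],
 [ -2,  -4,   4,  -4]]
Now row reduce the product.
R2 ← R2 + (2/5)·R1: [0, -194/5, 148/5, -248/5]
R3 ← R3 − (1/20)·R1: [0, -9/10, 9/5, -9/5]
R3 ← R3 − (9/388)·R2: [0, 0, 108/97, -63/97]
3 nonzero rows, so rank(CP) = 3.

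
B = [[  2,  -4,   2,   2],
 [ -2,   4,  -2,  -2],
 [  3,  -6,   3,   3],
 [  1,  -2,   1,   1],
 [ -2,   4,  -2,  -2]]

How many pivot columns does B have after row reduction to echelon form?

1

Row reduce to echelon form.
R2 ← R2 + R1: [0, 0, 0, 0]
R3 ← R3 − (3/2)·R1: [0, 0, 0, 0]
R4 ← R4 − (1/2)·R1: [0, 0, 0, 0]
R5 ← R5 + R1: [0, 0, 0, 0]
Echelon form has 1 nonzero row, so rank(B) = 1.
Each nonzero row contributes one pivot column: 1 pivot columns.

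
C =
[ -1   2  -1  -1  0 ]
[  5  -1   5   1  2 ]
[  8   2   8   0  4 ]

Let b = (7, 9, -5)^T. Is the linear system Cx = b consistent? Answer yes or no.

no

Row reduce the augmented matrix [C | b].
R2 ← R2 + (5)·R1: [0, 9, 0, -4, 2, 44]
R3 ← R3 + (8)·R1: [0, 18, 0, -8, 4, 51]
R3 ← R3 − (2)·R2: [0, 0, 0, 0, 0, -37]
The echelon form has 3 nonzero rows; the last pivot sits in the augmented column, so rank(C) = 2 but rank([C|b]) = 3.
Since the ranks differ, the system is inconsistent.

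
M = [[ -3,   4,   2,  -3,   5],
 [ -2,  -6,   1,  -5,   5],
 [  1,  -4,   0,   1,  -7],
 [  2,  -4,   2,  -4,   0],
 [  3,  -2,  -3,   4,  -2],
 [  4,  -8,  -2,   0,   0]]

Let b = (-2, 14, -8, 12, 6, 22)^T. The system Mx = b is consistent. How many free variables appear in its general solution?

1

Row reduce the augmented matrix [M | b].
R2 ← R2 − (2/3)·R1: [0, -26/3, -1/3, -3, 5/3, 46/3]
R3 ← R3 + (1/3)·R1: [0, -8/3, 2/3, 0, -16/3, -26/3]
R4 ← R4 + (2/3)·R1: [0, -4/3, 10/3, -6, 10/3, 32/3]
R5 ← R5 + R1: [0, 2, -1, 1, 3, 4]
R6 ← R6 + (4/3)·R1: [0, -8/3, 2/3, -4, 20/3, 58/3]
R3 ← R3 − (4/13)·R2: [0, 0, 10/13, 12/13, -76/13, -174/13]
R4 ← R4 − (2/13)·R2: [0, 0, 44/13, -72/13, 40/13, 108/13]
R5 ← R5 + (3/13)·R2: [0, 0, -14/13, 4/13, 44/13, 98/13]
R6 ← R6 − (4/13)·R2: [0, 0, 10/13, -40/13, 80/13, 190/13]
R4 ← R4 − (22/5)·R3: [0, 0, 0, -48/5, 144/5, 336/5]
R5 ← R5 + (7/5)·R3: [0, 0, 0, 8/5, -24/5, -56/5]
R6 ← R6 − R3: [0, 0, 0, -4, 12, 28]
R5 ← R5 + (1/6)·R4: [0, 0, 0, 0, 0, 0]
R6 ← R6 − (5/12)·R4: [0, 0, 0, 0, 0, 0]
The echelon form has 4 nonzero rows, and every pivot lies in the first 5 columns, so rank(M) = rank([M|b]) = 4.
The system is consistent.
Free variables = (unknowns) − (rank) = 5 − 4 = 1.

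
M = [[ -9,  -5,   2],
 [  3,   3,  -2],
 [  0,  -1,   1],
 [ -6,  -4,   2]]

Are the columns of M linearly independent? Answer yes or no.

no

Row reduce M to echelon form.
R2 ← R2 + (1/3)·R1: [0, 4/3, -4/3]
R4 ← R4 − (2/3)·R1: [0, -2/3, 2/3]
R3 ← R3 + (3/4)·R2: [0, 0, 0]
R4 ← R4 + (1/2)·R2: [0, 0, 0]
2 pivots among 3 columns.
Only 2 < 3 pivot columns, so the columns are linearly dependent.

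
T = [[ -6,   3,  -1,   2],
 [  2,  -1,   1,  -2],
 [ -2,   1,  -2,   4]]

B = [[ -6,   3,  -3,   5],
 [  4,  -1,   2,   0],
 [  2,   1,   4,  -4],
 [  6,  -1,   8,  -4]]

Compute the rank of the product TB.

First compute TB:
[[ 58, -24,  36, -34],
 [-26,  10, -20,  14],
 [ 36, -13,  32, -18]]
Now row reduce the product.
R2 ← R2 + (13/29)·R1: [0, -22/29, -112/29, -36/29]
R3 ← R3 − (18/29)·R1: [0, 55/29, 280/29, 90/29]
R3 ← R3 + (5/2)·R2: [0, 0, 0, 0]
2 nonzero rows, so rank(TB) = 2.

2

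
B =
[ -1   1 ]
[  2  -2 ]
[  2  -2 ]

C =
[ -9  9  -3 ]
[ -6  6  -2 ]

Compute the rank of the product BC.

1

First compute BC:
[[  3,  -3,   1],
 [ -6,   6,  -2],
 [ -6,   6,  -2]]
Now row reduce the product.
R2 ← R2 + (2)·R1: [0, 0, 0]
R3 ← R3 + (2)·R1: [0, 0, 0]
1 nonzero row, so rank(BC) = 1.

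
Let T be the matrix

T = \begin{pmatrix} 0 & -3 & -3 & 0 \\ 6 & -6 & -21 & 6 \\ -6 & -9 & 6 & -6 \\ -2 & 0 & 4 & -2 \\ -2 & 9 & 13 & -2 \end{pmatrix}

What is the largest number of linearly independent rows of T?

3

Row reduce to echelon form.
Swap R1 ↔ R2
R3 ← R3 + R1: [0, -15, -15, 0]
R4 ← R4 + (1/3)·R1: [0, -2, -3, 0]
R5 ← R5 + (1/3)·R1: [0, 7, 6, 0]
R3 ← R3 − (5)·R2: [0, 0, 0, 0]
R4 ← R4 − (2/3)·R2: [0, 0, -1, 0]
R5 ← R5 + (7/3)·R2: [0, 0, -1, 0]
Swap R3 ↔ R4
R5 ← R5 − R3: [0, 0, 0, 0]
Echelon form has 3 nonzero rows, so rank(T) = 3.
The rank gives the maximum number of linearly independent rows: 3.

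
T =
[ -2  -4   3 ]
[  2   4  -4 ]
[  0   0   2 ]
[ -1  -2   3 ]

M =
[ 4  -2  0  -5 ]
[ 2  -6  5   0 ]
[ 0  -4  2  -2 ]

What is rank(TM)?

2

First compute TM:
[[-16,  16, -14,   4],
 [ 16, -12,  12,  -2],
 [  0,  -8,   4,  -4],
 [ -8,   2,  -4,  -1]]
Now row reduce the product.
R2 ← R2 + R1: [0, 4, -2, 2]
R4 ← R4 − (1/2)·R1: [0, -6, 3, -3]
R3 ← R3 + (2)·R2: [0, 0, 0, 0]
R4 ← R4 + (3/2)·R2: [0, 0, 0, 0]
2 nonzero rows, so rank(TM) = 2.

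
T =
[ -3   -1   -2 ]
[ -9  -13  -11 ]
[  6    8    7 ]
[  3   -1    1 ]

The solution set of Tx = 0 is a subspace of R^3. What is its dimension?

Row reduce to echelon form.
R2 ← R2 − (3)·R1: [0, -10, -5]
R3 ← R3 + (2)·R1: [0, 6, 3]
R4 ← R4 + R1: [0, -2, -1]
R3 ← R3 + (3/5)·R2: [0, 0, 0]
R4 ← R4 − (1/5)·R2: [0, 0, 0]
2 nonzero rows, so rank(T) = 2.
T has 3 columns; by rank–nullity, nullity = 3 − 2 = 1.

1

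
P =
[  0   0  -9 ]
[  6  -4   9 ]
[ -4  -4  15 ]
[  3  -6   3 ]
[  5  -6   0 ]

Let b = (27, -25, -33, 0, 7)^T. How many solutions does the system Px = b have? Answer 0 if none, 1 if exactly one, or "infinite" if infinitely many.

1

Row reduce the augmented matrix [P | b].
Swap R1 ↔ R2
R3 ← R3 + (2/3)·R1: [0, -20/3, 21, -149/3]
R4 ← R4 − (1/2)·R1: [0, -4, -3/2, 25/2]
R5 ← R5 − (5/6)·R1: [0, -8/3, -15/2, 167/6]
Swap R2 ↔ R3
R4 ← R4 − (3/5)·R2: [0, 0, -141/10, 423/10]
R5 ← R5 − (2/5)·R2: [0, 0, -159/10, 477/10]
R4 ← R4 − (47/30)·R3: [0, 0, 0, 0]
R5 ← R5 − (53/30)·R3: [0, 0, 0, 0]
The echelon form has 3 nonzero rows, and every pivot lies in the first 3 columns, so rank(P) = rank([P|b]) = 3.
The system is consistent.
rank = 3 = number of unknowns, so the solution is unique.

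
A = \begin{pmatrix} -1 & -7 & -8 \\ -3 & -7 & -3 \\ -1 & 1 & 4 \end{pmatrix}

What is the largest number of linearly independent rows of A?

2

Row reduce to echelon form.
R2 ← R2 − (3)·R1: [0, 14, 21]
R3 ← R3 − R1: [0, 8, 12]
R3 ← R3 − (4/7)·R2: [0, 0, 0]
Echelon form has 2 nonzero rows, so rank(A) = 2.
The rank gives the maximum number of linearly independent rows: 2.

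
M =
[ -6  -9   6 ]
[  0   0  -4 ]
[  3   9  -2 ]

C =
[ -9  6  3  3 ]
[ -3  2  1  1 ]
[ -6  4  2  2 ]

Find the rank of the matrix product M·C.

1

First compute MC:
[[ 45, -30, -15, -15],
 [ 24, -16,  -8,  -8],
 [-42,  28,  14,  14]]
Now row reduce the product.
R2 ← R2 − (8/15)·R1: [0, 0, 0, 0]
R3 ← R3 + (14/15)·R1: [0, 0, 0, 0]
1 nonzero row, so rank(MC) = 1.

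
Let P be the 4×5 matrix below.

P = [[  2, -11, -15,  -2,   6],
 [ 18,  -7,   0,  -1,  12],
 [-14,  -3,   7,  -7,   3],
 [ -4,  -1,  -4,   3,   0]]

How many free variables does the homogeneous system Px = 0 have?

Row reduce to echelon form.
R2 ← R2 − (9)·R1: [0, 92, 135, 17, -42]
R3 ← R3 + (7)·R1: [0, -80, -98, -21, 45]
R4 ← R4 + (2)·R1: [0, -23, -34, -1, 12]
R3 ← R3 + (20/23)·R2: [0, 0, 446/23, -143/23, 195/23]
R4 ← R4 + (1/4)·R2: [0, 0, -1/4, 13/4, 3/2]
R4 ← R4 + (23/1784)·R3: [0, 0, 0, 5655/1784, 2871/1784]
4 nonzero rows, so rank(P) = 4.
P has 5 columns; by rank–nullity, nullity = 5 − 4 = 1.

1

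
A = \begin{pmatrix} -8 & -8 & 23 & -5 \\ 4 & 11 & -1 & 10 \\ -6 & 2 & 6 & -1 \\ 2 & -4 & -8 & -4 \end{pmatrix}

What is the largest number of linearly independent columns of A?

4

Row reduce to echelon form.
R2 ← R2 + (1/2)·R1: [0, 7, 21/2, 15/2]
R3 ← R3 − (3/4)·R1: [0, 8, -45/4, 11/4]
R4 ← R4 + (1/4)·R1: [0, -6, -9/4, -21/4]
R3 ← R3 − (8/7)·R2: [0, 0, -93/4, -163/28]
R4 ← R4 + (6/7)·R2: [0, 0, 27/4, 33/28]
R4 ← R4 + (9/31)·R3: [0, 0, 0, -111/217]
Echelon form has 4 nonzero rows, so rank(A) = 4.
The rank gives the maximum number of linearly independent columns: 4.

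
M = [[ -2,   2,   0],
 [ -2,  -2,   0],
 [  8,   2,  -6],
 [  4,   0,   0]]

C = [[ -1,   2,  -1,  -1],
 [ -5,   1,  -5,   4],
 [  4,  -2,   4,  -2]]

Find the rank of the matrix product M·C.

2

First compute MC:
[[ -8,  -2,  -8,  10],
 [ 12,  -6,  12,  -6],
 [-42,  30, -42,  12],
 [ -4,   8,  -4,  -4]]
Now row reduce the product.
R2 ← R2 + (3/2)·R1: [0, -9, 0, 9]
R3 ← R3 − (21/4)·R1: [0, 81/2, 0, -81/2]
R4 ← R4 − (1/2)·R1: [0, 9, 0, -9]
R3 ← R3 + (9/2)·R2: [0, 0, 0, 0]
R4 ← R4 + R2: [0, 0, 0, 0]
2 nonzero rows, so rank(MC) = 2.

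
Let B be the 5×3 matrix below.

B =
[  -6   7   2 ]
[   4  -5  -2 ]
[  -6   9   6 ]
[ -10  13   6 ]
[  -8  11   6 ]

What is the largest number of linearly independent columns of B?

Row reduce to echelon form.
R2 ← R2 + (2/3)·R1: [0, -1/3, -2/3]
R3 ← R3 − R1: [0, 2, 4]
R4 ← R4 − (5/3)·R1: [0, 4/3, 8/3]
R5 ← R5 − (4/3)·R1: [0, 5/3, 10/3]
R3 ← R3 + (6)·R2: [0, 0, 0]
R4 ← R4 + (4)·R2: [0, 0, 0]
R5 ← R5 + (5)·R2: [0, 0, 0]
Echelon form has 2 nonzero rows, so rank(B) = 2.
The rank gives the maximum number of linearly independent columns: 2.

2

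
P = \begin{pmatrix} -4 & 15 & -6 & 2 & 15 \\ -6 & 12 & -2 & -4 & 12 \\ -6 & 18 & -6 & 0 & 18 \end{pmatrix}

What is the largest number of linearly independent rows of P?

Row reduce to echelon form.
R2 ← R2 − (3/2)·R1: [0, -21/2, 7, -7, -21/2]
R3 ← R3 − (3/2)·R1: [0, -9/2, 3, -3, -9/2]
R3 ← R3 − (3/7)·R2: [0, 0, 0, 0, 0]
Echelon form has 2 nonzero rows, so rank(P) = 2.
The rank gives the maximum number of linearly independent rows: 2.

2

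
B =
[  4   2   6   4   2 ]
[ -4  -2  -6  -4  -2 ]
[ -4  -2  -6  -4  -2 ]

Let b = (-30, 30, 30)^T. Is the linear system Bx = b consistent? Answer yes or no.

yes

Row reduce the augmented matrix [B | b].
R2 ← R2 + R1: [0, 0, 0, 0, 0, 0]
R3 ← R3 + R1: [0, 0, 0, 0, 0, 0]
The echelon form has 1 nonzero rows, and every pivot lies in the first 5 columns, so rank(B) = rank([B|b]) = 1.
The system is consistent.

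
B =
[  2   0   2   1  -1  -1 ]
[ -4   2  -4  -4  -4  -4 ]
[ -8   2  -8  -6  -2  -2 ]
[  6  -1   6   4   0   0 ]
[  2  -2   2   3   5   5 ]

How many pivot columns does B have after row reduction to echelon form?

2

Row reduce to echelon form.
R2 ← R2 + (2)·R1: [0, 2, 0, -2, -6, -6]
R3 ← R3 + (4)·R1: [0, 2, 0, -2, -6, -6]
R4 ← R4 − (3)·R1: [0, -1, 0, 1, 3, 3]
R5 ← R5 − R1: [0, -2, 0, 2, 6, 6]
R3 ← R3 − R2: [0, 0, 0, 0, 0, 0]
R4 ← R4 + (1/2)·R2: [0, 0, 0, 0, 0, 0]
R5 ← R5 + R2: [0, 0, 0, 0, 0, 0]
Echelon form has 2 nonzero rows, so rank(B) = 2.
Each nonzero row contributes one pivot column: 2 pivot columns.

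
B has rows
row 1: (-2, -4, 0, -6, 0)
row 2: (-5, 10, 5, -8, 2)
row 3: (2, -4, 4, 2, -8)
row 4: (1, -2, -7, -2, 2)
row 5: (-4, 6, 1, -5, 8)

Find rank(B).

Row reduce to echelon form.
R2 ← R2 − (5/2)·R1: [0, 20, 5, 7, 2]
R3 ← R3 + R1: [0, -8, 4, -4, -8]
R4 ← R4 + (1/2)·R1: [0, -4, -7, -5, 2]
R5 ← R5 − (2)·R1: [0, 14, 1, 7, 8]
R3 ← R3 + (2/5)·R2: [0, 0, 6, -6/5, -36/5]
R4 ← R4 + (1/5)·R2: [0, 0, -6, -18/5, 12/5]
R5 ← R5 − (7/10)·R2: [0, 0, -5/2, 21/10, 33/5]
R4 ← R4 + R3: [0, 0, 0, -24/5, -24/5]
R5 ← R5 + (5/12)·R3: [0, 0, 0, 8/5, 18/5]
R5 ← R5 + (1/3)·R4: [0, 0, 0, 0, 2]
Echelon form has 5 nonzero rows, so rank(B) = 5.

5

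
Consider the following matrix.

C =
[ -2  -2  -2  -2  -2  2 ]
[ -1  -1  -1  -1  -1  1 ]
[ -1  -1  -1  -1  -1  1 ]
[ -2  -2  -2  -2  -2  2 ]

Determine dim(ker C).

Row reduce to echelon form.
R2 ← R2 − (1/2)·R1: [0, 0, 0, 0, 0, 0]
R3 ← R3 − (1/2)·R1: [0, 0, 0, 0, 0, 0]
R4 ← R4 − R1: [0, 0, 0, 0, 0, 0]
1 nonzero row, so rank(C) = 1.
C has 6 columns; by rank–nullity, nullity = 6 − 1 = 5.

5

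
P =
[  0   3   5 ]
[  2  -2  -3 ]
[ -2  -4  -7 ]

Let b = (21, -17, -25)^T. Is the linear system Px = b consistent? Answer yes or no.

yes

Row reduce the augmented matrix [P | b].
Swap R1 ↔ R2
R3 ← R3 + R1: [0, -6, -10, -42]
R3 ← R3 + (2)·R2: [0, 0, 0, 0]
The echelon form has 2 nonzero rows, and every pivot lies in the first 3 columns, so rank(P) = rank([P|b]) = 2.
The system is consistent.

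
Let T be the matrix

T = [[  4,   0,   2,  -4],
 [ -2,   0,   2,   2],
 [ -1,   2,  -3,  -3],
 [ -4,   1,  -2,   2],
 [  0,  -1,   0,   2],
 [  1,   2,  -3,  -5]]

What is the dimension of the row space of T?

Row reduce to echelon form.
R2 ← R2 + (1/2)·R1: [0, 0, 3, 0]
R3 ← R3 + (1/4)·R1: [0, 2, -5/2, -4]
R4 ← R4 + R1: [0, 1, 0, -2]
R6 ← R6 − (1/4)·R1: [0, 2, -7/2, -4]
Swap R2 ↔ R3
R4 ← R4 − (1/2)·R2: [0, 0, 5/4, 0]
R5 ← R5 + (1/2)·R2: [0, 0, -5/4, 0]
R6 ← R6 − R2: [0, 0, -1, 0]
R4 ← R4 − (5/12)·R3: [0, 0, 0, 0]
R5 ← R5 + (5/12)·R3: [0, 0, 0, 0]
R6 ← R6 + (1/3)·R3: [0, 0, 0, 0]
Echelon form has 3 nonzero rows, so rank(T) = 3.
The row space has dimension equal to the rank: 3.

3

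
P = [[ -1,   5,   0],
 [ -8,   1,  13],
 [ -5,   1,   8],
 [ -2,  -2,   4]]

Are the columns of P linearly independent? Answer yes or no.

no

Row reduce P to echelon form.
R2 ← R2 − (8)·R1: [0, -39, 13]
R3 ← R3 − (5)·R1: [0, -24, 8]
R4 ← R4 − (2)·R1: [0, -12, 4]
R3 ← R3 − (8/13)·R2: [0, 0, 0]
R4 ← R4 − (4/13)·R2: [0, 0, 0]
2 pivots among 3 columns.
Only 2 < 3 pivot columns, so the columns are linearly dependent.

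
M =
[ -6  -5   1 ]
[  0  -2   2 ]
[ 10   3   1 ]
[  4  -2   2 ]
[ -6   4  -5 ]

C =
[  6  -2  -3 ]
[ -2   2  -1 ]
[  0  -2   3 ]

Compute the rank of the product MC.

First compute MC:
[[-26,   0,  26],
 [  4,  -8,   8],
 [ 54, -16, -30],
 [ 28, -16,  -4],
 [-44,  30,  -1]]
Now row reduce the product.
R2 ← R2 + (2/13)·R1: [0, -8, 12]
R3 ← R3 + (27/13)·R1: [0, -16, 24]
R4 ← R4 + (14/13)·R1: [0, -16, 24]
R5 ← R5 − (22/13)·R1: [0, 30, -45]
R3 ← R3 − (2)·R2: [0, 0, 0]
R4 ← R4 − (2)·R2: [0, 0, 0]
R5 ← R5 + (15/4)·R2: [0, 0, 0]
2 nonzero rows, so rank(MC) = 2.

2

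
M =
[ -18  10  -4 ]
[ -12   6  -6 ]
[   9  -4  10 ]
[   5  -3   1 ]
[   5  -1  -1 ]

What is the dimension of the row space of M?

Row reduce to echelon form.
R2 ← R2 − (2/3)·R1: [0, -2/3, -10/3]
R3 ← R3 + (1/2)·R1: [0, 1, 8]
R4 ← R4 + (5/18)·R1: [0, -2/9, -1/9]
R5 ← R5 + (5/18)·R1: [0, 16/9, -19/9]
R3 ← R3 + (3/2)·R2: [0, 0, 3]
R4 ← R4 − (1/3)·R2: [0, 0, 1]
R5 ← R5 + (8/3)·R2: [0, 0, -11]
R4 ← R4 − (1/3)·R3: [0, 0, 0]
R5 ← R5 + (11/3)·R3: [0, 0, 0]
Echelon form has 3 nonzero rows, so rank(M) = 3.
The row space has dimension equal to the rank: 3.

3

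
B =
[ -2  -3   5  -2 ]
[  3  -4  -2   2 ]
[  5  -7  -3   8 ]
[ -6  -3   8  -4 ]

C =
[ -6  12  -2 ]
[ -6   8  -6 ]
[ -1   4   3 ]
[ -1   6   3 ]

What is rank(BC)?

3

First compute BC:
[[ 27, -40,  31],
 [  6,   8,  18],
 [  7,  40,  47],
 [ 50, -88,  42]]
Now row reduce the product.
R2 ← R2 − (2/9)·R1: [0, 152/9, 100/9]
R3 ← R3 − (7/27)·R1: [0, 1360/27, 1052/27]
R4 ← R4 − (50/27)·R1: [0, -376/27, -416/27]
R3 ← R3 − (170/57)·R2: [0, 0, 332/57]
R4 ← R4 + (47/57)·R2: [0, 0, -356/57]
R4 ← R4 + (89/83)·R3: [0, 0, 0]
3 nonzero rows, so rank(BC) = 3.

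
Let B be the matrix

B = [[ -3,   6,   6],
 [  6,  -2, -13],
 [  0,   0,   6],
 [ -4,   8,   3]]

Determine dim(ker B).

Row reduce to echelon form.
R2 ← R2 + (2)·R1: [0, 10, -1]
R4 ← R4 − (4/3)·R1: [0, 0, -5]
R4 ← R4 + (5/6)·R3: [0, 0, 0]
3 nonzero rows, so rank(B) = 3.
B has 3 columns; by rank–nullity, nullity = 3 − 3 = 0.

0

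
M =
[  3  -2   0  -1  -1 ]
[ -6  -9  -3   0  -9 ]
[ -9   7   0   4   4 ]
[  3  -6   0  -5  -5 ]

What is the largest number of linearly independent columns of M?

Row reduce to echelon form.
R2 ← R2 + (2)·R1: [0, -13, -3, -2, -11]
R3 ← R3 + (3)·R1: [0, 1, 0, 1, 1]
R4 ← R4 − R1: [0, -4, 0, -4, -4]
R3 ← R3 + (1/13)·R2: [0, 0, -3/13, 11/13, 2/13]
R4 ← R4 − (4/13)·R2: [0, 0, 12/13, -44/13, -8/13]
R4 ← R4 + (4)·R3: [0, 0, 0, 0, 0]
Echelon form has 3 nonzero rows, so rank(M) = 3.
The rank gives the maximum number of linearly independent columns: 3.

3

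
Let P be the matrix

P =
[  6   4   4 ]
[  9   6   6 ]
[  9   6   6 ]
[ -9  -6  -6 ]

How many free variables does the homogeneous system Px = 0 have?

Row reduce to echelon form.
R2 ← R2 − (3/2)·R1: [0, 0, 0]
R3 ← R3 − (3/2)·R1: [0, 0, 0]
R4 ← R4 + (3/2)·R1: [0, 0, 0]
1 nonzero row, so rank(P) = 1.
P has 3 columns; by rank–nullity, nullity = 3 − 1 = 2.

2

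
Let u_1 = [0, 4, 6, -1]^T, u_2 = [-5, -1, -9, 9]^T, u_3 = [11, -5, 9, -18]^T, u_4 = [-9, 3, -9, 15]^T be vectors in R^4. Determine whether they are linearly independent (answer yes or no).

Form the matrix with these vectors as rows and row reduce.
Swap R1 ↔ R2
R3 ← R3 + (11/5)·R1: [0, -36/5, -54/5, 9/5]
R4 ← R4 − (9/5)·R1: [0, 24/5, 36/5, -6/5]
R3 ← R3 + (9/5)·R2: [0, 0, 0, 0]
R4 ← R4 − (6/5)·R2: [0, 0, 0, 0]
2 nonzero rows, so the 4 vectors span a space of dimension 2.
Since 2 < 4, the vectors are linearly dependent.

no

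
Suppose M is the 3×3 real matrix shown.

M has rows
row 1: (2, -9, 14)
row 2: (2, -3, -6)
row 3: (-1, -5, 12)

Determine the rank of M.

Row reduce to echelon form.
R2 ← R2 − R1: [0, 6, -20]
R3 ← R3 + (1/2)·R1: [0, -19/2, 19]
R3 ← R3 + (19/12)·R2: [0, 0, -38/3]
Echelon form has 3 nonzero rows, so rank(M) = 3.

3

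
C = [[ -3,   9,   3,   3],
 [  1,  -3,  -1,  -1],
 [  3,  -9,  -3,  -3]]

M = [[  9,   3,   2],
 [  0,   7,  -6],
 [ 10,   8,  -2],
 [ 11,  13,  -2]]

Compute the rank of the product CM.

First compute CM:
[[ 36, 117, -72],
 [-12, -39,  24],
 [-36, -117,  72]]
Now row reduce the product.
R2 ← R2 + (1/3)·R1: [0, 0, 0]
R3 ← R3 + R1: [0, 0, 0]
1 nonzero row, so rank(CM) = 1.

1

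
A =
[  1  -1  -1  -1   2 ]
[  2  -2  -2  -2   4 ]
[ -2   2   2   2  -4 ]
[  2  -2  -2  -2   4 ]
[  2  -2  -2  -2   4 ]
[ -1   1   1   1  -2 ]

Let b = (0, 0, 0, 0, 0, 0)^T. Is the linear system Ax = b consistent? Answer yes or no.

yes

Row reduce the augmented matrix [A | b].
R2 ← R2 − (2)·R1: [0, 0, 0, 0, 0, 0]
R3 ← R3 + (2)·R1: [0, 0, 0, 0, 0, 0]
R4 ← R4 − (2)·R1: [0, 0, 0, 0, 0, 0]
R5 ← R5 − (2)·R1: [0, 0, 0, 0, 0, 0]
R6 ← R6 + R1: [0, 0, 0, 0, 0, 0]
The echelon form has 1 nonzero rows, and every pivot lies in the first 5 columns, so rank(A) = rank([A|b]) = 1.
The system is consistent.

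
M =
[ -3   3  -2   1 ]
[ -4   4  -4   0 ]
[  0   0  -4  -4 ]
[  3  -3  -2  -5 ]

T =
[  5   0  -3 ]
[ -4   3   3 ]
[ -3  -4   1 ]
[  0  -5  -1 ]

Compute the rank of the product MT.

2

First compute MT:
[[-21,  12,  15],
 [-24,  28,  20],
 [ 12,  36,   0],
 [ 33,  24, -15]]
Now row reduce the product.
R2 ← R2 − (8/7)·R1: [0, 100/7, 20/7]
R3 ← R3 + (4/7)·R1: [0, 300/7, 60/7]
R4 ← R4 + (11/7)·R1: [0, 300/7, 60/7]
R3 ← R3 − (3)·R2: [0, 0, 0]
R4 ← R4 − (3)·R2: [0, 0, 0]
2 nonzero rows, so rank(MT) = 2.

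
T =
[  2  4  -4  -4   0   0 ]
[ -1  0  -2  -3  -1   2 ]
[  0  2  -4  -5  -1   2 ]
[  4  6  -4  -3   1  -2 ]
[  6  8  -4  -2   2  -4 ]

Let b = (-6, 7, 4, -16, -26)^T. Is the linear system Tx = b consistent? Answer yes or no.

Row reduce the augmented matrix [T | b].
R2 ← R2 + (1/2)·R1: [0, 2, -4, -5, -1, 2, 4]
R4 ← R4 − (2)·R1: [0, -2, 4, 5, 1, -2, -4]
R5 ← R5 − (3)·R1: [0, -4, 8, 10, 2, -4, -8]
R3 ← R3 − R2: [0, 0, 0, 0, 0, 0, 0]
R4 ← R4 + R2: [0, 0, 0, 0, 0, 0, 0]
R5 ← R5 + (2)·R2: [0, 0, 0, 0, 0, 0, 0]
The echelon form has 2 nonzero rows, and every pivot lies in the first 6 columns, so rank(T) = rank([T|b]) = 2.
The system is consistent.

yes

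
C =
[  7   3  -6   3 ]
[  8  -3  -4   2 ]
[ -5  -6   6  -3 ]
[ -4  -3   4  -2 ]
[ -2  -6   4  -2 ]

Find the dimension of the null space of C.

Row reduce to echelon form.
R2 ← R2 − (8/7)·R1: [0, -45/7, 20/7, -10/7]
R3 ← R3 + (5/7)·R1: [0, -27/7, 12/7, -6/7]
R4 ← R4 + (4/7)·R1: [0, -9/7, 4/7, -2/7]
R5 ← R5 + (2/7)·R1: [0, -36/7, 16/7, -8/7]
R3 ← R3 − (3/5)·R2: [0, 0, 0, 0]
R4 ← R4 − (1/5)·R2: [0, 0, 0, 0]
R5 ← R5 − (4/5)·R2: [0, 0, 0, 0]
2 nonzero rows, so rank(C) = 2.
C has 4 columns; by rank–nullity, nullity = 4 − 2 = 2.

2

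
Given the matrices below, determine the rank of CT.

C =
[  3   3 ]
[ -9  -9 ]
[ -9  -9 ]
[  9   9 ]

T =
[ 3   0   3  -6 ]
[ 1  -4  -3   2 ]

First compute CT:
[[ 12, -12,   0, -12],
 [-36,  36,   0,  36],
 [-36,  36,   0,  36],
 [ 36, -36,   0, -36]]
Now row reduce the product.
R2 ← R2 + (3)·R1: [0, 0, 0, 0]
R3 ← R3 + (3)·R1: [0, 0, 0, 0]
R4 ← R4 − (3)·R1: [0, 0, 0, 0]
1 nonzero row, so rank(CT) = 1.

1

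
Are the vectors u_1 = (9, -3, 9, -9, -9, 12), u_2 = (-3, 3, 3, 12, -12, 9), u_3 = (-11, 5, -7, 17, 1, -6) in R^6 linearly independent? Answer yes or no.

Form the matrix with these vectors as rows and row reduce.
R2 ← R2 + (1/3)·R1: [0, 2, 6, 9, -15, 13]
R3 ← R3 + (11/9)·R1: [0, 4/3, 4, 6, -10, 26/3]
R3 ← R3 − (2/3)·R2: [0, 0, 0, 0, 0, 0]
2 nonzero rows, so the 3 vectors span a space of dimension 2.
Since 2 < 3, the vectors are linearly dependent.

no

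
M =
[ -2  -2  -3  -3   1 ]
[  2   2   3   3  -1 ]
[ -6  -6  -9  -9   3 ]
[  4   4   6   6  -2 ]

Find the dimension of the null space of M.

4

Row reduce to echelon form.
R2 ← R2 + R1: [0, 0, 0, 0, 0]
R3 ← R3 − (3)·R1: [0, 0, 0, 0, 0]
R4 ← R4 + (2)·R1: [0, 0, 0, 0, 0]
1 nonzero row, so rank(M) = 1.
M has 5 columns; by rank–nullity, nullity = 5 − 1 = 4.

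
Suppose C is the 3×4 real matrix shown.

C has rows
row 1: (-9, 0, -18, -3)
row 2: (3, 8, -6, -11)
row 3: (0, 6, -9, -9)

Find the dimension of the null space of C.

Row reduce to echelon form.
R2 ← R2 + (1/3)·R1: [0, 8, -12, -12]
R3 ← R3 − (3/4)·R2: [0, 0, 0, 0]
2 nonzero rows, so rank(C) = 2.
C has 4 columns; by rank–nullity, nullity = 4 − 2 = 2.

2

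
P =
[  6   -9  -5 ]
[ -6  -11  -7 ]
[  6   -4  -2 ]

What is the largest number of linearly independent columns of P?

Row reduce to echelon form.
R2 ← R2 + R1: [0, -20, -12]
R3 ← R3 − R1: [0, 5, 3]
R3 ← R3 + (1/4)·R2: [0, 0, 0]
Echelon form has 2 nonzero rows, so rank(P) = 2.
The rank gives the maximum number of linearly independent columns: 2.

2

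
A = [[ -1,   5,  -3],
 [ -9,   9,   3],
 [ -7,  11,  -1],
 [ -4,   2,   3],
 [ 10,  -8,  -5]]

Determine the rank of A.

Row reduce to echelon form.
R2 ← R2 − (9)·R1: [0, -36, 30]
R3 ← R3 − (7)·R1: [0, -24, 20]
R4 ← R4 − (4)·R1: [0, -18, 15]
R5 ← R5 + (10)·R1: [0, 42, -35]
R3 ← R3 − (2/3)·R2: [0, 0, 0]
R4 ← R4 − (1/2)·R2: [0, 0, 0]
R5 ← R5 + (7/6)·R2: [0, 0, 0]
Echelon form has 2 nonzero rows, so rank(A) = 2.

2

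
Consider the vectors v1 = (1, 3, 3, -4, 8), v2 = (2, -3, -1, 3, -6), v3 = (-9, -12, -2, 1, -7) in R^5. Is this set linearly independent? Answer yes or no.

Form the matrix with these vectors as rows and row reduce.
R2 ← R2 − (2)·R1: [0, -9, -7, 11, -22]
R3 ← R3 + (9)·R1: [0, 15, 25, -35, 65]
R3 ← R3 + (5/3)·R2: [0, 0, 40/3, -50/3, 85/3]
3 nonzero rows, so the 3 vectors span a space of dimension 3.
Since 3 = 3, the vectors are linearly independent.

yes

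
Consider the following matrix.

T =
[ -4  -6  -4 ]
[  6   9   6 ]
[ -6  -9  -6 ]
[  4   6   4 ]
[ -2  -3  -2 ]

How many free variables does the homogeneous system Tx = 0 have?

2

Row reduce to echelon form.
R2 ← R2 + (3/2)·R1: [0, 0, 0]
R3 ← R3 − (3/2)·R1: [0, 0, 0]
R4 ← R4 + R1: [0, 0, 0]
R5 ← R5 − (1/2)·R1: [0, 0, 0]
1 nonzero row, so rank(T) = 1.
T has 3 columns; by rank–nullity, nullity = 3 − 1 = 2.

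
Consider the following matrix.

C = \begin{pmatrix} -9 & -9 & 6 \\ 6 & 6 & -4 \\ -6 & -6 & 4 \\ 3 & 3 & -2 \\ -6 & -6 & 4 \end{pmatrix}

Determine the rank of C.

1

Row reduce to echelon form.
R2 ← R2 + (2/3)·R1: [0, 0, 0]
R3 ← R3 − (2/3)·R1: [0, 0, 0]
R4 ← R4 + (1/3)·R1: [0, 0, 0]
R5 ← R5 − (2/3)·R1: [0, 0, 0]
Echelon form has 1 nonzero row, so rank(C) = 1.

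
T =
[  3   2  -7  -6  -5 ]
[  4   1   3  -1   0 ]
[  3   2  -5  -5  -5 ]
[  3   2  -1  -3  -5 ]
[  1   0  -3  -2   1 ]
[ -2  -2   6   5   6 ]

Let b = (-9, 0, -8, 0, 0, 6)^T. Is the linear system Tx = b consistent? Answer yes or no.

no

Row reduce the augmented matrix [T | b].
R2 ← R2 − (4/3)·R1: [0, -5/3, 37/3, 7, 20/3, 12]
R3 ← R3 − R1: [0, 0, 2, 1, 0, 1]
R4 ← R4 − R1: [0, 0, 6, 3, 0, 9]
R5 ← R5 − (1/3)·R1: [0, -2/3, -2/3, 0, 8/3, 3]
R6 ← R6 + (2/3)·R1: [0, -2/3, 4/3, 1, 8/3, 0]
R5 ← R5 − (2/5)·R2: [0, 0, -28/5, -14/5, 0, -9/5]
R6 ← R6 − (2/5)·R2: [0, 0, -18/5, -9/5, 0, -24/5]
R4 ← R4 − (3)·R3: [0, 0, 0, 0, 0, 6]
R5 ← R5 + (14/5)·R3: [0, 0, 0, 0, 0, 1]
R6 ← R6 + (9/5)·R3: [0, 0, 0, 0, 0, -3]
R5 ← R5 − (1/6)·R4: [0, 0, 0, 0, 0, 0]
R6 ← R6 + (1/2)·R4: [0, 0, 0, 0, 0, 0]
The echelon form has 4 nonzero rows; the last pivot sits in the augmented column, so rank(T) = 3 but rank([T|b]) = 4.
Since the ranks differ, the system is inconsistent.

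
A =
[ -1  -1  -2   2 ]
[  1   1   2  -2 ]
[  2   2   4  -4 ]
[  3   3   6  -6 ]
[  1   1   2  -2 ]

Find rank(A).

Row reduce to echelon form.
R2 ← R2 + R1: [0, 0, 0, 0]
R3 ← R3 + (2)·R1: [0, 0, 0, 0]
R4 ← R4 + (3)·R1: [0, 0, 0, 0]
R5 ← R5 + R1: [0, 0, 0, 0]
Echelon form has 1 nonzero row, so rank(A) = 1.

1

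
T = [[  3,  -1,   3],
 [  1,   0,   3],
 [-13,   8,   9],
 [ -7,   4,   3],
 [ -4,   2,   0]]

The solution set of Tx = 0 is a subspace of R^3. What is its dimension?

Row reduce to echelon form.
R2 ← R2 − (1/3)·R1: [0, 1/3, 2]
R3 ← R3 + (13/3)·R1: [0, 11/3, 22]
R4 ← R4 + (7/3)·R1: [0, 5/3, 10]
R5 ← R5 + (4/3)·R1: [0, 2/3, 4]
R3 ← R3 − (11)·R2: [0, 0, 0]
R4 ← R4 − (5)·R2: [0, 0, 0]
R5 ← R5 − (2)·R2: [0, 0, 0]
2 nonzero rows, so rank(T) = 2.
T has 3 columns; by rank–nullity, nullity = 3 − 2 = 1.

1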